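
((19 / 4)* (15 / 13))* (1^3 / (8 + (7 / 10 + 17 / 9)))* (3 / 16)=38475 / 396448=0.10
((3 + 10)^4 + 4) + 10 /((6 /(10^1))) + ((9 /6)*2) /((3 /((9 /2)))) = 28586.17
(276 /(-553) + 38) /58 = 10369 /16037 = 0.65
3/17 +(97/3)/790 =8759/40290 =0.22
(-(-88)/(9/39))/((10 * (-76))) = -143/285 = -0.50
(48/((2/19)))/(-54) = -8.44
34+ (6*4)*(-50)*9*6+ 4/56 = -906723/14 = -64765.93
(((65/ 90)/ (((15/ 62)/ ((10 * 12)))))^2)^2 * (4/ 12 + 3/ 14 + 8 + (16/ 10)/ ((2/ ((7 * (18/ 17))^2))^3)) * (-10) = -18162040549517414645908713472/ 3325698394389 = -5461120761930716.04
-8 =-8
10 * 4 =40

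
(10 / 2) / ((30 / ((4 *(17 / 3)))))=34 / 9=3.78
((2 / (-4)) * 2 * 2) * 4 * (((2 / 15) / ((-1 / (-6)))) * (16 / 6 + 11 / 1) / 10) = -656 / 75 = -8.75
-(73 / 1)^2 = -5329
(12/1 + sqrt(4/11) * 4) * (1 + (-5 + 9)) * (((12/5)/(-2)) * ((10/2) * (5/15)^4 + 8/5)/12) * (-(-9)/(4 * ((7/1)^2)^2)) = -673/72030 - 673 * sqrt(11)/1188495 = -0.01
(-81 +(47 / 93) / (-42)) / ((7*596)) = -0.02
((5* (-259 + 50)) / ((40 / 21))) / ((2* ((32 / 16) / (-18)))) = 39501 / 16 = 2468.81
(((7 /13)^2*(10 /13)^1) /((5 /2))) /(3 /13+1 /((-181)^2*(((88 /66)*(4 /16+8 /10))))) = 22474046 /58139887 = 0.39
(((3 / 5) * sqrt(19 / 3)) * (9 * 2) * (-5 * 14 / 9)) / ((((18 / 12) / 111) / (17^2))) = -598808 * sqrt(57) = -4520901.26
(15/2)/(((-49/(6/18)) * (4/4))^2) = 0.00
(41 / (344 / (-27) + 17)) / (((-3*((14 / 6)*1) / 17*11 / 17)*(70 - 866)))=319923 / 7048580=0.05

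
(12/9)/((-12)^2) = 1/108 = 0.01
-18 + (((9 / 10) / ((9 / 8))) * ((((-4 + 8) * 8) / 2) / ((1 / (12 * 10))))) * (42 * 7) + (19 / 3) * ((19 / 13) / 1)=17611435 / 39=451575.26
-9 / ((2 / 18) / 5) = -405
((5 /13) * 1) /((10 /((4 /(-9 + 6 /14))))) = -0.02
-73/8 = -9.12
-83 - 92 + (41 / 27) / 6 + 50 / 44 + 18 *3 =-106573 / 891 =-119.61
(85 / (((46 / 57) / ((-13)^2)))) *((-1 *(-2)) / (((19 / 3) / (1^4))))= 129285 / 23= 5621.09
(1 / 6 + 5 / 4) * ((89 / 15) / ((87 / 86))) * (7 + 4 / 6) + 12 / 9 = 65.04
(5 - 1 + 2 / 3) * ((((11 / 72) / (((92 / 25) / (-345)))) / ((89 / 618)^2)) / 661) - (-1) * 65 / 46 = -1667915845 / 481691852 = -3.46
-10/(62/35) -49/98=-381/62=-6.15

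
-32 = -32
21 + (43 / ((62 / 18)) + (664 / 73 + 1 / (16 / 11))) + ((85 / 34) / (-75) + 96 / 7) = 216507997 / 3801840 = 56.95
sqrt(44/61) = 2 *sqrt(671)/61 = 0.85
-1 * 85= -85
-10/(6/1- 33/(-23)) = -230/171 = -1.35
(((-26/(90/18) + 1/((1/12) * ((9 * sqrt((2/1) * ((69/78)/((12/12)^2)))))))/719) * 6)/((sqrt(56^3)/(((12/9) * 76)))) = -494 * sqrt(14)/176155 + 76 * sqrt(4186)/2430939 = -0.01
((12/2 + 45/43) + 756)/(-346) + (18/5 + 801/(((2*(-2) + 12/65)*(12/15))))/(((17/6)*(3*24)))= -8716566237/2509025920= -3.47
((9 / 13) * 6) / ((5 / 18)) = 972 / 65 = 14.95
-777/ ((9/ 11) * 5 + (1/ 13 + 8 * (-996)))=111111/ 1138828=0.10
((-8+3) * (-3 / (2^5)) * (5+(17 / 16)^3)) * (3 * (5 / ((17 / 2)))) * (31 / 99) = 19679575 / 12255232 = 1.61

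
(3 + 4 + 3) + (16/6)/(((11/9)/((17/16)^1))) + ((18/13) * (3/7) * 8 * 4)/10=142313/10010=14.22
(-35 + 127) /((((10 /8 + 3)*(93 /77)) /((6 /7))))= 8096 /527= 15.36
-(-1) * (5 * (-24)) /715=-24 /143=-0.17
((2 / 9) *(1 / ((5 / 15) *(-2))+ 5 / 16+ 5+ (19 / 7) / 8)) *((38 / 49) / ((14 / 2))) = 2945 / 28812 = 0.10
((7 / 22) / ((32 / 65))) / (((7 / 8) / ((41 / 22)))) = 2665 / 1936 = 1.38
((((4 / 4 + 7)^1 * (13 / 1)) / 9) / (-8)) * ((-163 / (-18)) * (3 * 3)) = -2119 / 18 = -117.72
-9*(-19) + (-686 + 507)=-8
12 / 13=0.92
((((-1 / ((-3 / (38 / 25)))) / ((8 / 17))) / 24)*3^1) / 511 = 323 / 1226400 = 0.00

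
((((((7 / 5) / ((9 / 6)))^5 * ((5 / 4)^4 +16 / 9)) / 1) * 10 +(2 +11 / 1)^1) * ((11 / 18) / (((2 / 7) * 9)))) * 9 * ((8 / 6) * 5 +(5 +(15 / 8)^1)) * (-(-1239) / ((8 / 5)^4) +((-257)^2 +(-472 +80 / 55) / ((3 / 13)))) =185143904678928265343 / 2321901158400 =79738064.65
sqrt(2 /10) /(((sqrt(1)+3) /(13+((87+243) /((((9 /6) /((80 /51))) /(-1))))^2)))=309793813 * sqrt(5) /52020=13316.42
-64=-64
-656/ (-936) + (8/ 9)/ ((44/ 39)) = 1916/ 1287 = 1.49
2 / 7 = 0.29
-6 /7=-0.86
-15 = -15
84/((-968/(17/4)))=-357/968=-0.37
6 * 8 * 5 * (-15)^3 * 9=-7290000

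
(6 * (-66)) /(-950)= 198 /475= 0.42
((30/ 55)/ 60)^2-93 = -1125299/ 12100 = -93.00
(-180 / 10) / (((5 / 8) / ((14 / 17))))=-2016 / 85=-23.72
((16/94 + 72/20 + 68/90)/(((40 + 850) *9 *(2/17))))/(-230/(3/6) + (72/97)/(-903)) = -1187763157/113765277300300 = -0.00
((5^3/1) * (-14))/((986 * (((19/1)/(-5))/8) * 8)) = 4375/9367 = 0.47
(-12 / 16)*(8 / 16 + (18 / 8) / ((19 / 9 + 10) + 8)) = -1329 / 2896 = -0.46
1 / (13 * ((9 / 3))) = 1 / 39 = 0.03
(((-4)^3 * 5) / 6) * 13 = -2080 / 3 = -693.33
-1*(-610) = 610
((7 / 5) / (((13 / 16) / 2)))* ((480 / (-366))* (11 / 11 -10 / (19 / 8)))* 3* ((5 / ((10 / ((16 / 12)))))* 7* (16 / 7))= 114688 / 247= 464.32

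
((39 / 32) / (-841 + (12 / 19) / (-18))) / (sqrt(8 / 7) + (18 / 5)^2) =-0.00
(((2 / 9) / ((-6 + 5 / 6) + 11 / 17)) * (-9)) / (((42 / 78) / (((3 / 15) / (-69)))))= -884 / 371105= -0.00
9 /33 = 3 /11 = 0.27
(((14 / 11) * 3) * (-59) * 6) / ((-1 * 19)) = 14868 / 209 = 71.14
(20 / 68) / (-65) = -1 / 221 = -0.00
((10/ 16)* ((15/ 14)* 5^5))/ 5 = 46875/ 112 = 418.53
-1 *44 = -44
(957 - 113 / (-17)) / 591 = 16382 / 10047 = 1.63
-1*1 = -1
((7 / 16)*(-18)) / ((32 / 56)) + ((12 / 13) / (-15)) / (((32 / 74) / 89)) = -55009 / 2080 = -26.45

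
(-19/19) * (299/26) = -23/2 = -11.50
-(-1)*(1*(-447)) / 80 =-447 / 80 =-5.59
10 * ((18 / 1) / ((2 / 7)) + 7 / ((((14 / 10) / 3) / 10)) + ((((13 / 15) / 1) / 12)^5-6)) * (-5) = -39114057971293 / 3779136000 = -10350.00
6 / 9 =2 / 3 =0.67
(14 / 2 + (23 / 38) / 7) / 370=377 / 19684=0.02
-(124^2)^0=-1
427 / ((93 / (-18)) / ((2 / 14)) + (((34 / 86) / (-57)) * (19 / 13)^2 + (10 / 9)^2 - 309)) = -502687458 / 404912881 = -1.24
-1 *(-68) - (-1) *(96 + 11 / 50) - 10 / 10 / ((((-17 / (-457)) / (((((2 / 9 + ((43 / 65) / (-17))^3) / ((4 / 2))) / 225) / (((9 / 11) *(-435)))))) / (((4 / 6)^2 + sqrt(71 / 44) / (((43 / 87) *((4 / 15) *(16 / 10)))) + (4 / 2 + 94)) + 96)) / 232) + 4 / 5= 35753276601811 *sqrt(781) / 19173459110130000 + 18813224911945526069 / 112867019470968750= 166.74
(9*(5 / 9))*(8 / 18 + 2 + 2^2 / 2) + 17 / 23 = 4753 / 207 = 22.96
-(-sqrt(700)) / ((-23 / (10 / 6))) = -50 * sqrt(7) / 69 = -1.92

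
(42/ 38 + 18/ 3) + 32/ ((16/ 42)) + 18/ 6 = 1788/ 19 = 94.11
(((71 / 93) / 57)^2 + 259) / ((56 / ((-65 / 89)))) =-3.38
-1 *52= -52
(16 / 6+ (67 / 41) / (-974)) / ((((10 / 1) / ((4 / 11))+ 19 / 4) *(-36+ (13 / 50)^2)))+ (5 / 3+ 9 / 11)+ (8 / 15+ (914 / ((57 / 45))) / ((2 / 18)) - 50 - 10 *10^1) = 4604158836828880346 / 725381220172455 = 6347.23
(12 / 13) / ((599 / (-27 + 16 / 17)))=-5316 / 132379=-0.04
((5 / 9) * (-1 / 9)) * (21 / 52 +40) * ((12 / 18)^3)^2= -168080 / 767637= -0.22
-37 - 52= -89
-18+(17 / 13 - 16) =-425 / 13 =-32.69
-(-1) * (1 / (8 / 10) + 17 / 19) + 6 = 619 / 76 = 8.14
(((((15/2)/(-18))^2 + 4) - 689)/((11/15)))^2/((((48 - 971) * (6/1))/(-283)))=568626416875/12759552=44564.76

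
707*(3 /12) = 707 /4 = 176.75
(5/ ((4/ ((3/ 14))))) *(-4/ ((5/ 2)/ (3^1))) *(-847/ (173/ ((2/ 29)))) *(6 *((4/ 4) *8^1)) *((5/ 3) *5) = 871200/ 5017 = 173.65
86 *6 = 516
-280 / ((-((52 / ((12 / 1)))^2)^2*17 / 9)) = 204120 / 485537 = 0.42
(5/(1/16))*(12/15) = 64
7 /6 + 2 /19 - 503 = -57197 /114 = -501.73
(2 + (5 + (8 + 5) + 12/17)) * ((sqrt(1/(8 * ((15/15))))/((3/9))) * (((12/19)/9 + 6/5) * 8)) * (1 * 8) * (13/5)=26504192 * sqrt(2)/8075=4641.81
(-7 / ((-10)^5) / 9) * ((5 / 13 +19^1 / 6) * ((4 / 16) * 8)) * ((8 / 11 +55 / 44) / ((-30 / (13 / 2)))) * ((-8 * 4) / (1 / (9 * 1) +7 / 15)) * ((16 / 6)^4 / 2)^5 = 63310477661667590144 / 4674470337590625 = 13543.88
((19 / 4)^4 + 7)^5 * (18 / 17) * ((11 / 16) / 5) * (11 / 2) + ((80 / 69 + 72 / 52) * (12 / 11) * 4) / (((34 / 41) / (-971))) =144151619475405753086460555914473 / 4918159491507159040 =29310074169886.43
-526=-526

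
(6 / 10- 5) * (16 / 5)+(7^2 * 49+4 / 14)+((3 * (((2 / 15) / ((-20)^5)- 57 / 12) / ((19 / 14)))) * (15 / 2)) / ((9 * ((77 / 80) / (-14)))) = 110360458849 / 43890000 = 2514.48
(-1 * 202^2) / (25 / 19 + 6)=-775276 / 139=-5577.53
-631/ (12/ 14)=-4417/ 6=-736.17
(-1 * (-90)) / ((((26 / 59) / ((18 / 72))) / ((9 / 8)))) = 23895 / 416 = 57.44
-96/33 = -32/11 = -2.91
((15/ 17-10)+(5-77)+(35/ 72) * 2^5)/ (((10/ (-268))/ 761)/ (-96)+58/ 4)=-4676119744/ 1034191209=-4.52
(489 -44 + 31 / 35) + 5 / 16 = 249871 / 560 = 446.20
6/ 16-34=-269/ 8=-33.62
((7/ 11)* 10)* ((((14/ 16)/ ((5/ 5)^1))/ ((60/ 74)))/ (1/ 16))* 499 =1809374/ 33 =54829.52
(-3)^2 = 9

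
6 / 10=3 / 5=0.60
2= 2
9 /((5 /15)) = 27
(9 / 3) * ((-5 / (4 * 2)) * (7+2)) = -135 / 8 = -16.88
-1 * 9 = -9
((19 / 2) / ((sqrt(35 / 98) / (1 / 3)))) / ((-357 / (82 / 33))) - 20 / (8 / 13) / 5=-6.54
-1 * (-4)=4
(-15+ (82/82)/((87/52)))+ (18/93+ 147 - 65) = 182833/2697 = 67.79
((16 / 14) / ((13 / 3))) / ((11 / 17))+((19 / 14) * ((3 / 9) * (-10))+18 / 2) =14666 / 3003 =4.88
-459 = -459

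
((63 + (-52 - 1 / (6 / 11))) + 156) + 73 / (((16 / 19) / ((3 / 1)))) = 20411 / 48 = 425.23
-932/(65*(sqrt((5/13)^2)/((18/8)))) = -83.88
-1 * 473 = -473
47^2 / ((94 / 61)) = 2867 / 2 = 1433.50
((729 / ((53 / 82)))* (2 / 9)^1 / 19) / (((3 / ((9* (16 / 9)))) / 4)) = 283392 / 1007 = 281.42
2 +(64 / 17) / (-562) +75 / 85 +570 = 2736627 / 4777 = 572.88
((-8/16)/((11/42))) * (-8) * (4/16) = 42/11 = 3.82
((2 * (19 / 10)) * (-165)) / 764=-627 / 764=-0.82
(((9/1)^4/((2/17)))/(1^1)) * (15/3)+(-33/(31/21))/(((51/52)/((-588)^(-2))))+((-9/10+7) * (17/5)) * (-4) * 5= 3019732168067/10845660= 278427.70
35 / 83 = 0.42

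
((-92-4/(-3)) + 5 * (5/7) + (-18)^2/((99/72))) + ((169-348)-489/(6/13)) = -503561/462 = -1089.96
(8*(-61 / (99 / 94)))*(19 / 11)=-871568 / 1089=-800.34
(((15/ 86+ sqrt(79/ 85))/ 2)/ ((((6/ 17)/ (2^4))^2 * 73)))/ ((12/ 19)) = 109820/ 28251+ 2584 * sqrt(6715)/ 9855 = 25.37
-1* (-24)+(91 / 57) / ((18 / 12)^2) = 12676 / 513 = 24.71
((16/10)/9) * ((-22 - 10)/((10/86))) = -11008/225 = -48.92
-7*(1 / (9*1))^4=-7 / 6561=-0.00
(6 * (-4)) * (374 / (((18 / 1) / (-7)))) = 3490.67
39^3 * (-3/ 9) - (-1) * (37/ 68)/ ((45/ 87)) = -20167387/ 1020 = -19771.95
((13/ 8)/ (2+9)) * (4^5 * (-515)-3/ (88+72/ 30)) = -3098767555/ 39776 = -77905.46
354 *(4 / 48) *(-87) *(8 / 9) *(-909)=2073732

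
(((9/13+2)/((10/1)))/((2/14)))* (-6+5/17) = -4753/442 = -10.75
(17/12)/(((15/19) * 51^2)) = 19/27540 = 0.00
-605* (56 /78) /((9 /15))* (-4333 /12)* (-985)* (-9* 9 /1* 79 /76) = 21418876392375 /988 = 21679024688.64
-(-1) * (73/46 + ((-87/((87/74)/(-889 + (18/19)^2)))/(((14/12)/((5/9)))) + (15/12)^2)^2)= 331447837302087555359/338392551168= 979477344.16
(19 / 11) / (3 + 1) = 19 / 44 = 0.43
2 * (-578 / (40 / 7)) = -2023 / 10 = -202.30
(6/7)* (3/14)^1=9/49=0.18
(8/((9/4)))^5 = 33554432/59049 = 568.25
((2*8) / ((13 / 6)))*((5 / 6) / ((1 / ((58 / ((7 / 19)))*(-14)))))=-176320 / 13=-13563.08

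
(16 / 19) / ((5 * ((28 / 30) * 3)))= 8 / 133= 0.06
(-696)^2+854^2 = 1213732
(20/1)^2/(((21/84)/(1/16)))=100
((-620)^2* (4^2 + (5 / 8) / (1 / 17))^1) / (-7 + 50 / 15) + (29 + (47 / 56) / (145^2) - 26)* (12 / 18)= -2791266.18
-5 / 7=-0.71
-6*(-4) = 24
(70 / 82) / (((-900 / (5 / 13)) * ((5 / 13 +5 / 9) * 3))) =-7 / 54120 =-0.00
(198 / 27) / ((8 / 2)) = 11 / 6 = 1.83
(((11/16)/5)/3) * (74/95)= 0.04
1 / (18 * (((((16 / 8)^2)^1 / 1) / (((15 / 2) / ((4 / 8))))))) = 5 / 24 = 0.21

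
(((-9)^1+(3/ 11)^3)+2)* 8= -55.84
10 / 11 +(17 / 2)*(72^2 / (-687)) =-63.23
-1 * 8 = -8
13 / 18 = 0.72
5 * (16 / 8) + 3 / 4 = 43 / 4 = 10.75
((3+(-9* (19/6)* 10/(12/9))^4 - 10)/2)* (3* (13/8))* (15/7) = 312622566067305/28672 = 10903409809.83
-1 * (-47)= 47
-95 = -95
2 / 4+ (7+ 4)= 23 / 2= 11.50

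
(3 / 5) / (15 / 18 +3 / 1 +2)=18 / 175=0.10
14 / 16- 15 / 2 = -53 / 8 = -6.62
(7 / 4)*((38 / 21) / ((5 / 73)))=46.23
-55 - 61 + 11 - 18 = -123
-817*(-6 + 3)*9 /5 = 22059 /5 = 4411.80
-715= -715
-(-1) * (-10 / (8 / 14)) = -35 / 2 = -17.50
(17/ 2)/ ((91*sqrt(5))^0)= 17/ 2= 8.50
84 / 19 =4.42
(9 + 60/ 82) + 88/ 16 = 1249/ 82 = 15.23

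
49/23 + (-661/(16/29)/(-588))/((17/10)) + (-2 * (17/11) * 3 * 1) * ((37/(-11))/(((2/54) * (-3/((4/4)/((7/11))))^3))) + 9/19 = -28676905633/244622112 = -117.23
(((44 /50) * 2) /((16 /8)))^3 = 10648 /15625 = 0.68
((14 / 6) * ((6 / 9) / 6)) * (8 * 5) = 280 / 27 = 10.37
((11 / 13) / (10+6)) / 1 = 0.05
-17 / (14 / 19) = -323 / 14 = -23.07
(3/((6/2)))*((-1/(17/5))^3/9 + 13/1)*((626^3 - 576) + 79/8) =140980865279923/44217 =3188386034.33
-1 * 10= -10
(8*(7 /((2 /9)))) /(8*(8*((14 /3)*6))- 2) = 126 /895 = 0.14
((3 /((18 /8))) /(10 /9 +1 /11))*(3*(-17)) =-396 /7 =-56.57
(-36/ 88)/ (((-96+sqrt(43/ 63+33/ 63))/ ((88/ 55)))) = 54 * sqrt(133)/ 7982315+54432/ 7982315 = 0.01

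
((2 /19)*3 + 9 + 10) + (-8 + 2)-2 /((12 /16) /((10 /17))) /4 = 12523 /969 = 12.92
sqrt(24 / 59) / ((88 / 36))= 9*sqrt(354) / 649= 0.26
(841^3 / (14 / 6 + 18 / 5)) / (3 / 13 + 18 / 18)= 115990547595 / 1424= 81454036.23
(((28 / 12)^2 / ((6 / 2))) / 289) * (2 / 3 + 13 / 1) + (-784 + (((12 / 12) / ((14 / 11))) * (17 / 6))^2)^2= 107808769318209 / 177635584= 606909.76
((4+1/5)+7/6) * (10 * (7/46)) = 49/6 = 8.17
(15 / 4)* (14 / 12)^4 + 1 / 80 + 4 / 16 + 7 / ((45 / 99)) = 195349 / 8640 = 22.61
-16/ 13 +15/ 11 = 19/ 143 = 0.13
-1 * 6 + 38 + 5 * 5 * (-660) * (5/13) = -6314.15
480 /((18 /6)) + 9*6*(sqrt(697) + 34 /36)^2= 102*sqrt(697) + 227077 /6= 40539.04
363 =363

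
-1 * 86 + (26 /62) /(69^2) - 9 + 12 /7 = -93.29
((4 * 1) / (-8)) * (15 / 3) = -5 / 2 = -2.50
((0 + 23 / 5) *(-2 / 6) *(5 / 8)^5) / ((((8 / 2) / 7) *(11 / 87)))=-2918125 / 1441792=-2.02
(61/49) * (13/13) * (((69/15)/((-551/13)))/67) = -18239/9044665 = -0.00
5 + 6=11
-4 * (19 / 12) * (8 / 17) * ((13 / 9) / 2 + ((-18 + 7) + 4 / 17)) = 233548 / 7803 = 29.93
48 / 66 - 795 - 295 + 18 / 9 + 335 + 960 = 2285 / 11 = 207.73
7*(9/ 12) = 21/ 4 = 5.25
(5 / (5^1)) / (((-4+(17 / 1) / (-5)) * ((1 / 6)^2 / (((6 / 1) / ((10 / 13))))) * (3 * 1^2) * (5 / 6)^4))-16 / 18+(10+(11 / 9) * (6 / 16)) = -27736891 / 1665000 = -16.66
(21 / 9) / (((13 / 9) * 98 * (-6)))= -1 / 364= -0.00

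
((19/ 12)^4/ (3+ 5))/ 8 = 130321/ 1327104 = 0.10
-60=-60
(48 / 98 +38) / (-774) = -943 / 18963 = -0.05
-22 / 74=-11 / 37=-0.30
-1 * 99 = -99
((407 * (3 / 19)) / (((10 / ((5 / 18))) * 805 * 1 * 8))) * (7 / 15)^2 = 2849 / 47196000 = 0.00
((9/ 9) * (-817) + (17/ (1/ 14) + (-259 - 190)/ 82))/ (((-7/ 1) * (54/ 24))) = 95854/ 2583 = 37.11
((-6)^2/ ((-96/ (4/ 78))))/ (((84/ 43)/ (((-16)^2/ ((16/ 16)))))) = -688/ 273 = -2.52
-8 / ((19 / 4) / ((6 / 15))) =-0.67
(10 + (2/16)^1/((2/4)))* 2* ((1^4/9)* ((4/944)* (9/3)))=41/1416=0.03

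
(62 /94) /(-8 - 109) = -31 /5499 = -0.01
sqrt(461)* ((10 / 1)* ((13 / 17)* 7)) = 910* sqrt(461) / 17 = 1149.33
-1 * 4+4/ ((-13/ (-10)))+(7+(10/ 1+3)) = 248/ 13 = 19.08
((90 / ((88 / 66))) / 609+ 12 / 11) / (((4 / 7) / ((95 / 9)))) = 169955 / 7656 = 22.20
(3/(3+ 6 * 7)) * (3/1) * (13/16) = 13/80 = 0.16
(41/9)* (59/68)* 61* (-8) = -295118/153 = -1928.88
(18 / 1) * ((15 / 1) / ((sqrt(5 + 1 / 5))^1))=118.40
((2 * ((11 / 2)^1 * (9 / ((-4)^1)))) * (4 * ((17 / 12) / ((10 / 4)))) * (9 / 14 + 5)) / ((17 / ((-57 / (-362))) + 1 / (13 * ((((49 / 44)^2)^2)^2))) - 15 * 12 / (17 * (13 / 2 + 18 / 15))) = -29155491511407652630239 / 9819890258218463894360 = -2.97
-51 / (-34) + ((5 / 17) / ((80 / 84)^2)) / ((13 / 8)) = 1878 / 1105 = 1.70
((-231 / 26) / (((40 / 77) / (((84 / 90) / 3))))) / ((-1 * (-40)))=-41503 / 312000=-0.13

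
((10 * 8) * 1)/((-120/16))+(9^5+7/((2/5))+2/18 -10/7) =7440869/126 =59054.52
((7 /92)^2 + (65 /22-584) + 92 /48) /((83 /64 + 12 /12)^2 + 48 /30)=-207047683840 /2458172541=-84.23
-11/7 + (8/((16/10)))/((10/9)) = 41/14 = 2.93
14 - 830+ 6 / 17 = -13866 / 17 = -815.65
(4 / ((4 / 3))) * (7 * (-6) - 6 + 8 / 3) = -136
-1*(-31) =31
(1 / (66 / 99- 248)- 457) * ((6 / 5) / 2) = -1017291 / 3710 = -274.20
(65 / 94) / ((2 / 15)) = 975 / 188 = 5.19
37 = 37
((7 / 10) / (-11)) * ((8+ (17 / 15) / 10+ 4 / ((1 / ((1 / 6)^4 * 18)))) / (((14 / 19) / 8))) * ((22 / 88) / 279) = -0.01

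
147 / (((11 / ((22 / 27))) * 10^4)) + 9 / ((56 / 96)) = 15.43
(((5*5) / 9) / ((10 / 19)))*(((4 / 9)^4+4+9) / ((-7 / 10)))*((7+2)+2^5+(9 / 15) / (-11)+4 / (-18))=-163827190490 / 40920957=-4003.50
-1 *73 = -73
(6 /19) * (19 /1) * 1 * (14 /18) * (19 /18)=133 /27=4.93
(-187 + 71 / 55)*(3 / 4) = -15321 / 110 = -139.28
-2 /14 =-1 /7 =-0.14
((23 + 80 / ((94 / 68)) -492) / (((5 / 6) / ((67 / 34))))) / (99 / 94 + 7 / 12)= -46607076 / 78455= -594.06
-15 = -15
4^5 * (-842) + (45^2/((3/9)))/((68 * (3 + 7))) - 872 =-863071.07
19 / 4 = 4.75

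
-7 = -7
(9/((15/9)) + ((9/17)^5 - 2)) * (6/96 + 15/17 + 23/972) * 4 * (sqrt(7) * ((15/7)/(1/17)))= 111719042015 * sqrt(7)/230016834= 1285.04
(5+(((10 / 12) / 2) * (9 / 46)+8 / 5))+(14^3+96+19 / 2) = 2627687 / 920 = 2856.18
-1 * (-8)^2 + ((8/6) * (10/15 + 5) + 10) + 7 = -355/9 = -39.44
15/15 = 1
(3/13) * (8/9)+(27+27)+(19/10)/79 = 1670801/30810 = 54.23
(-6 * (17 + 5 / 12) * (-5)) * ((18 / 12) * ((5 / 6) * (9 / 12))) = 489.84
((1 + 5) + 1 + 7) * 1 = 14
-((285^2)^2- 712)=-6597499913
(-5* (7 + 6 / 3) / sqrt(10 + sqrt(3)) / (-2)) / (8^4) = 45 / (8192* sqrt(sqrt(3) + 10)) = 0.00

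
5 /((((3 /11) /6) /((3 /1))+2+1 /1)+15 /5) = 330 /397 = 0.83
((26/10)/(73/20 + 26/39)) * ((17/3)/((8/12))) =1326/259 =5.12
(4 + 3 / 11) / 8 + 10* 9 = 7967 / 88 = 90.53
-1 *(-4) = 4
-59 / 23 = -2.57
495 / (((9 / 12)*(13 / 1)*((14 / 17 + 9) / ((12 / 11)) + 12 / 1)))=26928 / 11141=2.42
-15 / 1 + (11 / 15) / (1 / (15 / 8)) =-109 / 8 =-13.62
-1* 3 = -3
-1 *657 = -657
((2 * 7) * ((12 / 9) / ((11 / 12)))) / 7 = 32 / 11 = 2.91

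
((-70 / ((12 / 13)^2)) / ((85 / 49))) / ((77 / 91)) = -753571 / 13464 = -55.97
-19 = -19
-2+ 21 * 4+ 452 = 534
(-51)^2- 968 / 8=2480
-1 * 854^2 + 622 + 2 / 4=-1457387 / 2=-728693.50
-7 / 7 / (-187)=1 / 187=0.01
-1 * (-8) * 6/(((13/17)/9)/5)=2824.62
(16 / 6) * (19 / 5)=152 / 15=10.13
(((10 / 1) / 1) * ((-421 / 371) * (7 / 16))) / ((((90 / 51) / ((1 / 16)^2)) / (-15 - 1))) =7157 / 40704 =0.18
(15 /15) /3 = 1 /3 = 0.33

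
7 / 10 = 0.70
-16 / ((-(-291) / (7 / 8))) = -14 / 291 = -0.05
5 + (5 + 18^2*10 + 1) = 3251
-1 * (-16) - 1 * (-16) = 32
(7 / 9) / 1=7 / 9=0.78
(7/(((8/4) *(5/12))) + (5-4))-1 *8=7/5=1.40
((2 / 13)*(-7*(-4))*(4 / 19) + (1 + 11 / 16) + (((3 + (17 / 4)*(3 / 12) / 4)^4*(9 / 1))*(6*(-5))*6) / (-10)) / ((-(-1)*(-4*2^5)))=-38179326953191 / 265214230528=-143.96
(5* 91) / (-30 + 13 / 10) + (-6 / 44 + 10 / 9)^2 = -23955391 / 1607364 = -14.90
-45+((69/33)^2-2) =-5158/121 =-42.63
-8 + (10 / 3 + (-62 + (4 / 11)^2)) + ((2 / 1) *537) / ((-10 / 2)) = -281.33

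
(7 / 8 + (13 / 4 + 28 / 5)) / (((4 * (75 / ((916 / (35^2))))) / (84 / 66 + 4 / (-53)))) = 31089269 / 1071262500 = 0.03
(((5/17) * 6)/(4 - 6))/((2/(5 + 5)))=-75/17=-4.41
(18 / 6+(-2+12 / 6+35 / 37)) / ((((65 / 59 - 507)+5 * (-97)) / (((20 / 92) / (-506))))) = 0.00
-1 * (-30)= 30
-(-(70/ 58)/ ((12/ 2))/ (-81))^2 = -0.00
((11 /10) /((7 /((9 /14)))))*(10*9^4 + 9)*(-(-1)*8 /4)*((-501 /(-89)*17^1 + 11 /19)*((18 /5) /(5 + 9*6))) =9518467854258 /122217025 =77881.69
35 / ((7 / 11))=55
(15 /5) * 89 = 267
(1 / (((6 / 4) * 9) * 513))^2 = 4 / 191850201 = 0.00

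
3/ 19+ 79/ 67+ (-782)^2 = 778471754/ 1273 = 611525.34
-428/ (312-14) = -214/ 149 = -1.44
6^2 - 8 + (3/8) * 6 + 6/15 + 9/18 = 31.15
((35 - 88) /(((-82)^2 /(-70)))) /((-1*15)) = -371 /10086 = -0.04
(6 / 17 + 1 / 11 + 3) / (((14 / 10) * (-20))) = -23 / 187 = -0.12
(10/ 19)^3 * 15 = 15000/ 6859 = 2.19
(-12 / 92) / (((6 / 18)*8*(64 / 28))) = -63 / 2944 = -0.02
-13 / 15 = -0.87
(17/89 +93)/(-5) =-8294/445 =-18.64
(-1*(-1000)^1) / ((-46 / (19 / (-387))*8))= 2375 / 17802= 0.13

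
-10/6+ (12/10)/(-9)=-9/5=-1.80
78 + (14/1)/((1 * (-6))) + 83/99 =7574/99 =76.51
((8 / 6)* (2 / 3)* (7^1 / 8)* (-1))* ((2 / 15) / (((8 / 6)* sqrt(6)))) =-0.03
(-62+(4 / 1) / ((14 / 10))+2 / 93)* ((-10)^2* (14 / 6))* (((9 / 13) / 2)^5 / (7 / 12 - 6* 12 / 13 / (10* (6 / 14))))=47347456500 / 489621223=96.70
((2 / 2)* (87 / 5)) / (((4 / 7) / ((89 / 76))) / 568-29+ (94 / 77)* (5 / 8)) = -169323924 / 274773355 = -0.62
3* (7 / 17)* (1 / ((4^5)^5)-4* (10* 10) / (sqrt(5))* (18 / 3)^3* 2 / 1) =21 / 19140298416324608-725760* sqrt(5) / 17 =-95461.69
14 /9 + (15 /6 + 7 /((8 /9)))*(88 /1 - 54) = 12755 /36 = 354.31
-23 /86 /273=-23 /23478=-0.00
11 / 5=2.20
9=9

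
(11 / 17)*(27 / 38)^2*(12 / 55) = 2187 / 30685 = 0.07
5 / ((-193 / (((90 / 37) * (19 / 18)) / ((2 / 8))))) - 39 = -39.27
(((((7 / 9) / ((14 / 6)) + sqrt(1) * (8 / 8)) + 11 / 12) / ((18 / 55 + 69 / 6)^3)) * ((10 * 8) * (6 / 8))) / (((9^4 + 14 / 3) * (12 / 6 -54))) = -134763750 / 563865245163961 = -0.00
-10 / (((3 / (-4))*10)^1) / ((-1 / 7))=-28 / 3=-9.33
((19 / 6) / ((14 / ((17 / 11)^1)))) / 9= 323 / 8316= 0.04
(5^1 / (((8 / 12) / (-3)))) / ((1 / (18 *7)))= -2835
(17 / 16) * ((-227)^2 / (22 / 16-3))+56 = -874537 / 26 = -33636.04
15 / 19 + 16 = 319 / 19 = 16.79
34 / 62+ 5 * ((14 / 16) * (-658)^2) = 117441519 / 62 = 1894218.05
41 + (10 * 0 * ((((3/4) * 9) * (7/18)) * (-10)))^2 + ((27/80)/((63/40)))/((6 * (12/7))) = 1969/48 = 41.02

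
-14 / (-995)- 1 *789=-785041 / 995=-788.99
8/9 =0.89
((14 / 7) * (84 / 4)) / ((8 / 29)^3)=512169 / 256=2000.66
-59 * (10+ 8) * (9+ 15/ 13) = -140184/ 13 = -10783.38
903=903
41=41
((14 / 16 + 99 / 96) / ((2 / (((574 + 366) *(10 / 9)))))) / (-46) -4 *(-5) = -5435 / 3312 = -1.64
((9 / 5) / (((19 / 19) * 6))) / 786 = 1 / 2620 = 0.00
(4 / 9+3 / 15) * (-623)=-401.49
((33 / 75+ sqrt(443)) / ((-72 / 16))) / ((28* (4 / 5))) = -5* sqrt(443) / 504 - 11 / 2520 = -0.21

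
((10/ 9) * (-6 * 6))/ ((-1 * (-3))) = -40/ 3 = -13.33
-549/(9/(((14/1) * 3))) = -2562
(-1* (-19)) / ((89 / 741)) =14079 / 89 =158.19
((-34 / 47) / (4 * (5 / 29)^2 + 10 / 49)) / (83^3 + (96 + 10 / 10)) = -700553 / 178876736940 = -0.00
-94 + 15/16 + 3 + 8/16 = -1433/16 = -89.56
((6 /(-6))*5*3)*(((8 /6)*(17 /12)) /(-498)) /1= 85 /1494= 0.06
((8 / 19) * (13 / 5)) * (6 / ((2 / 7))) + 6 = 2754 / 95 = 28.99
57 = 57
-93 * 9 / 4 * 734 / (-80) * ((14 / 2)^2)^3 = 36139302171 / 160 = 225870638.57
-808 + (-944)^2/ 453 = 525112/ 453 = 1159.19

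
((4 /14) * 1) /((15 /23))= 46 /105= 0.44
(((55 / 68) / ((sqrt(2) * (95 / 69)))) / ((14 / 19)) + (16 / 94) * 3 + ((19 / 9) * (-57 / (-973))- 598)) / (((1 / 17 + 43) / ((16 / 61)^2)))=-89166377408 / 93420612999 + 1012 * sqrt(2) / 1588867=-0.95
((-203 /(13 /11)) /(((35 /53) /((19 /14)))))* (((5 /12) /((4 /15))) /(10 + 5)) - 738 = -6768401 /8736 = -774.77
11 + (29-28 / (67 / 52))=1224 / 67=18.27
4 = 4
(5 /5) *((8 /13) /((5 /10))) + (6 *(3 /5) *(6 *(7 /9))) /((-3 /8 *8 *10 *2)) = 309 /325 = 0.95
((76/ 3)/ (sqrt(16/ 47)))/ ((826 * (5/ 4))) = 38 * sqrt(47)/ 6195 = 0.04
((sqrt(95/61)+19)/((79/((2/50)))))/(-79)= -19/156025 - sqrt(5795)/9517525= -0.00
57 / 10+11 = 167 / 10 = 16.70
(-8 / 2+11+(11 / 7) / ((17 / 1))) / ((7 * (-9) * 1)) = -844 / 7497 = -0.11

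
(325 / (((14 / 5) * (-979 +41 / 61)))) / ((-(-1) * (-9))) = 99125 / 7519428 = 0.01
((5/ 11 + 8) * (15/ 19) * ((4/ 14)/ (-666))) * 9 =-1395/ 54131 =-0.03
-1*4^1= -4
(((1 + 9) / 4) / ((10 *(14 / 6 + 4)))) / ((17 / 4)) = 3 / 323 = 0.01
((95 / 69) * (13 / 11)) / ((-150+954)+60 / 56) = 1330 / 658053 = 0.00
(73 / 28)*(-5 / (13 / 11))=-4015 / 364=-11.03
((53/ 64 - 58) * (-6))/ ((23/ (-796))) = -2184423/ 184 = -11871.86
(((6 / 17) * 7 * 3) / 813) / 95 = 42 / 437665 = 0.00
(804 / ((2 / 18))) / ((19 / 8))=57888 / 19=3046.74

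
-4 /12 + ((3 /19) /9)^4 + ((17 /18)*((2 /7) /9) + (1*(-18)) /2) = -229147756 /24630669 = -9.30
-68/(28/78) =-1326/7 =-189.43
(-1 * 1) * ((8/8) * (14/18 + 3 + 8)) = -106/9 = -11.78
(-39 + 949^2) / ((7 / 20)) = 18011240 / 7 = 2573034.29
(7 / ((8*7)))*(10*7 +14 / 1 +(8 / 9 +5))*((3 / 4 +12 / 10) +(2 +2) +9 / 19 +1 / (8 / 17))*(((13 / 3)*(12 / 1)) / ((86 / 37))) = 2528171113 / 1176480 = 2148.93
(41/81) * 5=2.53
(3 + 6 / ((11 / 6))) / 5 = 1.25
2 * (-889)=-1778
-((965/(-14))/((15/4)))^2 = -148996/441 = -337.86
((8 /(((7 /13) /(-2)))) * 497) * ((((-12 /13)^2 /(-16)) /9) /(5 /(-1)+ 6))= 1136 /13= 87.38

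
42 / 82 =21 / 41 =0.51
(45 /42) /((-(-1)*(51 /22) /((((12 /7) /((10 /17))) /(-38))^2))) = 1683 /619115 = 0.00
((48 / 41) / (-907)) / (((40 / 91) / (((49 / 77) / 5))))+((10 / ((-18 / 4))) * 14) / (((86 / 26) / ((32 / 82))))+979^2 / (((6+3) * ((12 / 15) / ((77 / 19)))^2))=62471013595028162411 / 22859250519600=2732854.85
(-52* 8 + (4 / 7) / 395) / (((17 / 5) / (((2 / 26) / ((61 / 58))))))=-66713688 / 7454993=-8.95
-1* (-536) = 536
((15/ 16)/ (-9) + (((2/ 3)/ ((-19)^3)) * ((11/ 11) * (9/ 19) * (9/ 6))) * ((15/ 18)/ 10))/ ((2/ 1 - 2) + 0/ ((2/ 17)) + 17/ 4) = -651641/ 26585484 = -0.02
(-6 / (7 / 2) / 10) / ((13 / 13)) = -6 / 35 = -0.17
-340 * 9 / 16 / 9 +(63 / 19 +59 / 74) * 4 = -13491 / 2812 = -4.80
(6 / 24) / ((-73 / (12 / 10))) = -3 / 730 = -0.00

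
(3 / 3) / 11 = 1 / 11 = 0.09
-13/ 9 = -1.44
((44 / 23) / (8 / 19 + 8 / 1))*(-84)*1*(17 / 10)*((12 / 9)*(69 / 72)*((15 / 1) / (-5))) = 24871 / 200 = 124.36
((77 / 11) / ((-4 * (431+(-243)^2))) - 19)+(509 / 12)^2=1780.17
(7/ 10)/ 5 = 7/ 50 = 0.14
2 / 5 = 0.40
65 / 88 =0.74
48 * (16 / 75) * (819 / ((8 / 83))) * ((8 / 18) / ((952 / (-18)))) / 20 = -36.56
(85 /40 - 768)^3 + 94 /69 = -15870577508299 /35328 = -449235097.04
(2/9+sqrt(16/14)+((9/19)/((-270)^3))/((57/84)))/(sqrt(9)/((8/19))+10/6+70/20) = 175445972/9704356875+48 * sqrt(14)/2065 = 0.11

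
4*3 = 12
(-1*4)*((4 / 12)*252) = -336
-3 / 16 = -0.19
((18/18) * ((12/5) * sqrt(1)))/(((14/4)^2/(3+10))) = 624/245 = 2.55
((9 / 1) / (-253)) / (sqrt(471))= -3 * sqrt(471) / 39721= -0.00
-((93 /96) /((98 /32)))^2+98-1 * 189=-874925 /9604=-91.10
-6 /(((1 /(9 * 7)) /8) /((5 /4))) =-3780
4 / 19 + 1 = 23 / 19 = 1.21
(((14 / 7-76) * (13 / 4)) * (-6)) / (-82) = -1443 / 82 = -17.60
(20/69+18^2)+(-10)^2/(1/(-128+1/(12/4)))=-858524/69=-12442.38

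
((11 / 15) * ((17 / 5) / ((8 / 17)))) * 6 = 3179 / 100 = 31.79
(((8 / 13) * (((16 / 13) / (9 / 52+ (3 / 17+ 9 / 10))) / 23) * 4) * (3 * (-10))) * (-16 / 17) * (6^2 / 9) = 6553600 / 550459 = 11.91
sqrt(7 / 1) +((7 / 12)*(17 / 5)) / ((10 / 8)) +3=sqrt(7) +344 / 75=7.23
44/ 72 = 11/ 18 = 0.61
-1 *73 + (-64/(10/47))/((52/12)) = -9257/65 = -142.42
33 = 33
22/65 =0.34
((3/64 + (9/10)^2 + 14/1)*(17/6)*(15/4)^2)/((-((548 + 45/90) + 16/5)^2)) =-10102675/5194630656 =-0.00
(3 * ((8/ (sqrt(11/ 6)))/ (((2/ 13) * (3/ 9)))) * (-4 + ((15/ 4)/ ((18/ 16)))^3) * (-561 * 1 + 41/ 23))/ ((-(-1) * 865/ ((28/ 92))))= -4176137056 * sqrt(66)/ 15100305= -2246.78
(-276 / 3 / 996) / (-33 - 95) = 23 / 31872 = 0.00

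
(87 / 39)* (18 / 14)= 2.87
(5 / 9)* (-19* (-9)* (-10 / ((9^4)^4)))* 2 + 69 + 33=189008059262885882 / 1853020188851841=102.00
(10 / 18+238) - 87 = 1364 / 9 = 151.56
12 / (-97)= -12 / 97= -0.12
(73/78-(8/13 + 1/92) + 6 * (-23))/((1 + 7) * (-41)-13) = 494033/1223508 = 0.40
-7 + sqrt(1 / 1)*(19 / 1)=12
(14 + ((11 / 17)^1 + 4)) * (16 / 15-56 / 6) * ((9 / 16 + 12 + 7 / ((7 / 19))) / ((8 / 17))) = -992527 / 96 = -10338.82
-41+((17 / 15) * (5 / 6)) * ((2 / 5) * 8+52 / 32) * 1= -26239 / 720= -36.44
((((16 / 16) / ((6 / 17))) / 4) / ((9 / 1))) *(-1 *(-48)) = 34 / 9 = 3.78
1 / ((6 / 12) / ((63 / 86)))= 63 / 43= 1.47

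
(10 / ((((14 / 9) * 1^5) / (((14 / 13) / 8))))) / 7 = 45 / 364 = 0.12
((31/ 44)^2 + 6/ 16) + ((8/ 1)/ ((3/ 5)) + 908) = 5356165/ 5808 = 922.20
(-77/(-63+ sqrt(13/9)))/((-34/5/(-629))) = 42735 * sqrt(13)/71416+ 8076915/71416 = 115.25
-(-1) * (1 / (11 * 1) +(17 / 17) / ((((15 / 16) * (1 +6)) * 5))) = 701 / 5775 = 0.12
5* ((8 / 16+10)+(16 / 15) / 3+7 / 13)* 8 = 53324 / 117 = 455.76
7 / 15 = 0.47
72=72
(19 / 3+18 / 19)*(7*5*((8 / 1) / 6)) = 58100 / 171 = 339.77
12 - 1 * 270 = -258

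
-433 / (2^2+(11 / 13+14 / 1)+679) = -5629 / 9072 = -0.62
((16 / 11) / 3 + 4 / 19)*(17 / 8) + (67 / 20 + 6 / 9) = 68899 / 12540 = 5.49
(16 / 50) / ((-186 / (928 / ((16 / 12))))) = -928 / 775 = -1.20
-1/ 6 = -0.17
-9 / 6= -3 / 2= -1.50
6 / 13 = 0.46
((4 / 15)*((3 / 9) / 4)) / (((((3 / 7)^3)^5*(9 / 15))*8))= 4747561509943 / 3099363912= 1531.79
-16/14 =-8/7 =-1.14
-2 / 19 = -0.11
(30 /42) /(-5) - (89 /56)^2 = -8369 /3136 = -2.67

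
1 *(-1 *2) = -2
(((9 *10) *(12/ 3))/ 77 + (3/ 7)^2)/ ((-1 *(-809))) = 2619/ 436051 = 0.01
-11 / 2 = -5.50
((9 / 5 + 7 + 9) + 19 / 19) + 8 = 134 / 5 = 26.80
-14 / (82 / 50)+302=12032 / 41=293.46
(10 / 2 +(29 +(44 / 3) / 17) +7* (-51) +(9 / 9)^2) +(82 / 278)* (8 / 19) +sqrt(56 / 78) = -320.17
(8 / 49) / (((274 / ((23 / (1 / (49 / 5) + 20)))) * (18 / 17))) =782 / 1214505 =0.00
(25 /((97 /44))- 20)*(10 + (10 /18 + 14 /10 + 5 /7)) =-31928 /291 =-109.72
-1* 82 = -82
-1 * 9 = -9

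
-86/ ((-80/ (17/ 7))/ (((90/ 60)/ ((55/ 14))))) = 2193/ 2200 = 1.00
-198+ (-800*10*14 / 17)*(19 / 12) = -542098 / 51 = -10629.37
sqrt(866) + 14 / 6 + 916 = sqrt(866) + 2755 / 3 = 947.76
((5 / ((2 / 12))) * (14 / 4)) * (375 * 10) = 393750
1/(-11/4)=-0.36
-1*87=-87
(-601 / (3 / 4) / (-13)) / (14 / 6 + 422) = 2404 / 16549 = 0.15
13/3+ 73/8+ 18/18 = 347/24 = 14.46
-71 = -71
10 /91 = 0.11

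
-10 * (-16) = 160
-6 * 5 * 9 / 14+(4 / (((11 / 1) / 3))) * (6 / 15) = -7257 / 385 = -18.85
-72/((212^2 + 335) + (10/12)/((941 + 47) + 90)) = -465696/292864577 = -0.00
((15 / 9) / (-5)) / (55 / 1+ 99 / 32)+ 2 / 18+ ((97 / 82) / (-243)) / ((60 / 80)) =5494277 / 55563651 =0.10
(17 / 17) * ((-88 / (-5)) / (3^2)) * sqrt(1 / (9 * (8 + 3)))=8 * sqrt(11) / 135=0.20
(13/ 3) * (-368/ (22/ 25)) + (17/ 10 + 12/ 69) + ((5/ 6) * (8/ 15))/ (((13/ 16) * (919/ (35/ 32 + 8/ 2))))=-492446522677/ 272033190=-1810.24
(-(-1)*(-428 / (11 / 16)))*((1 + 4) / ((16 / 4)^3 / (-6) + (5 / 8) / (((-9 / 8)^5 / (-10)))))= 63182430 / 146113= 432.42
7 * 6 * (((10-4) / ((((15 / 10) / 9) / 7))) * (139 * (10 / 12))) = 1225980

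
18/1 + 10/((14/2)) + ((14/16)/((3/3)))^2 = 9047/448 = 20.19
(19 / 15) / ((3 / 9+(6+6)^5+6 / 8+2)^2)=48 / 2346400371695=0.00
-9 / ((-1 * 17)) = 9 / 17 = 0.53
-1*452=-452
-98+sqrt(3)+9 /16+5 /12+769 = sqrt(3)+32255 /48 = 673.71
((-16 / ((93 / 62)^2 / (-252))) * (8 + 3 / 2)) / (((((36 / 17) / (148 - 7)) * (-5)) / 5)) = -3400544 / 3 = -1133514.67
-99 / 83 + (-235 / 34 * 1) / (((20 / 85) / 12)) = -58713 / 166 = -353.69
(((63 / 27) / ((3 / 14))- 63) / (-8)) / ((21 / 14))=469 / 108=4.34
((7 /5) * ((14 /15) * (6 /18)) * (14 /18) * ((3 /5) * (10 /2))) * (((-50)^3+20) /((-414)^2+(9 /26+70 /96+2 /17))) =-20210899072 /27272721345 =-0.74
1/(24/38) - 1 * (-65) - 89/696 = 46253/696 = 66.46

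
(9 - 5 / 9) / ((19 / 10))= 40 / 9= 4.44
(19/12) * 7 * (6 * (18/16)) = 1197/16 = 74.81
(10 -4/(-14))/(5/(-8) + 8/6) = 1728/119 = 14.52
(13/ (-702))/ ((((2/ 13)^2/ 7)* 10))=-1183/ 2160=-0.55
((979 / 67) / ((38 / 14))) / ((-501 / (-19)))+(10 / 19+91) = 58503220 / 637773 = 91.73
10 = 10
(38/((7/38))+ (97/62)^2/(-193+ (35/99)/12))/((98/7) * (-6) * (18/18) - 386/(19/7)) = -0.91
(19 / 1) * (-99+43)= -1064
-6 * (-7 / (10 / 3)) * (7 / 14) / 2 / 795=21 / 5300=0.00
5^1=5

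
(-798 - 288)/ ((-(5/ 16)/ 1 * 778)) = 8688/ 1945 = 4.47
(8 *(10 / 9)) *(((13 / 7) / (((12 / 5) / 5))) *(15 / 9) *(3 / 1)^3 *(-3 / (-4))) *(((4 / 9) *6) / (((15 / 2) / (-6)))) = -52000 / 21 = -2476.19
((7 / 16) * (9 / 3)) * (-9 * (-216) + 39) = 41643 / 16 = 2602.69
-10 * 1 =-10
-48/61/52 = -12/793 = -0.02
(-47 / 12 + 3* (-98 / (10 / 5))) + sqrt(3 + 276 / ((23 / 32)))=-1811 / 12 + 3* sqrt(43)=-131.24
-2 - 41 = -43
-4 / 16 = -1 / 4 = -0.25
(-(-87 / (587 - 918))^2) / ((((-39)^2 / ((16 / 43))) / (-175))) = 2354800 / 796179787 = 0.00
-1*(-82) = 82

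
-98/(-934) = 49/467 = 0.10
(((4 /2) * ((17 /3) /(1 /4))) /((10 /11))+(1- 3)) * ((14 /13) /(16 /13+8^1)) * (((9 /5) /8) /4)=2513 /8000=0.31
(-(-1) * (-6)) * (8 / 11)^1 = -48 / 11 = -4.36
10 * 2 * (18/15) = 24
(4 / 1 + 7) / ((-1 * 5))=-11 / 5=-2.20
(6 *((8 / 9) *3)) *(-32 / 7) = -512 / 7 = -73.14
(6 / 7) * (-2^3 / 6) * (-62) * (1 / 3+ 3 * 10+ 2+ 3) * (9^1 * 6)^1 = 946368 / 7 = 135195.43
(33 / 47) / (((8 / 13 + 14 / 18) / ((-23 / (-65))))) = 6831 / 38305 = 0.18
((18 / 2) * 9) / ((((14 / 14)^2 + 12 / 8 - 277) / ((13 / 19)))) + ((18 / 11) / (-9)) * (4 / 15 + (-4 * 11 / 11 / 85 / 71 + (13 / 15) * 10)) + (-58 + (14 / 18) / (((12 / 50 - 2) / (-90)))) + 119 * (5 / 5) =4152535049 / 41967390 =98.95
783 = 783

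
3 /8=0.38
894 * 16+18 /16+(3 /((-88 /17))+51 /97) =15263511 /1067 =14305.07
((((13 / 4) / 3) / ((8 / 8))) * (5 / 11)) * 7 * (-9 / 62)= -1365 / 2728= -0.50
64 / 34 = 32 / 17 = 1.88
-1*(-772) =772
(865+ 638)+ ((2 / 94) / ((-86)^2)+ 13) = 1516.00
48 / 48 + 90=91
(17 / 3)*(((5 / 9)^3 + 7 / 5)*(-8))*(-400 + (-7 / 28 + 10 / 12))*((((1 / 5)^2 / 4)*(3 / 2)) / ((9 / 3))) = 116680792 / 820125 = 142.27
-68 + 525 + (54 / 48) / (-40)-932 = -475.03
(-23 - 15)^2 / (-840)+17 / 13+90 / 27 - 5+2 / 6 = -4763 / 2730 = -1.74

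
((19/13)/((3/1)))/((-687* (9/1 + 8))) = -19/455481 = -0.00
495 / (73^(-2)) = 2637855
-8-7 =-15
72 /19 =3.79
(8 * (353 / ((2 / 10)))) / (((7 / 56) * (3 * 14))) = 56480 / 21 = 2689.52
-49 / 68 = -0.72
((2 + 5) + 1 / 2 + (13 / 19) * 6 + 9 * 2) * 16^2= 144000 / 19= 7578.95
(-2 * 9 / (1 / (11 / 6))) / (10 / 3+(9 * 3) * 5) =-99 / 415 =-0.24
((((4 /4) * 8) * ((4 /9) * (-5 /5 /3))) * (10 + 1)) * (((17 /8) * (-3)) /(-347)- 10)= 1219196 /9369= 130.13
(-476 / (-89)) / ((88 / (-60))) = -3570 / 979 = -3.65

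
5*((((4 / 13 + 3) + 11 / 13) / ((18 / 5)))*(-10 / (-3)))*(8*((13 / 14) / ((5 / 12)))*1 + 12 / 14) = 32700 / 91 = 359.34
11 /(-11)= -1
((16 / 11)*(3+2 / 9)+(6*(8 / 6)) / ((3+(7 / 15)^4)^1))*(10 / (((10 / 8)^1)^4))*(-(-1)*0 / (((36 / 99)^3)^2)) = 0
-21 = -21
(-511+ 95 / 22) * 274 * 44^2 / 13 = -268776464 / 13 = -20675112.62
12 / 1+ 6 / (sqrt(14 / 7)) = 3 * sqrt(2)+ 12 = 16.24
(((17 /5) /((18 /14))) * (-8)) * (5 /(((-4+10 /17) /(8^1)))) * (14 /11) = 906304 /2871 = 315.68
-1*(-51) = 51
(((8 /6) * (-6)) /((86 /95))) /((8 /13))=-1235 /86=-14.36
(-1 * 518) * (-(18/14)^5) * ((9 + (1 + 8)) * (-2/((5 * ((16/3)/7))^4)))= -1592728677/5120000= -311.08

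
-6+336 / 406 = -150 / 29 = -5.17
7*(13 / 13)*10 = 70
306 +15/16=306.94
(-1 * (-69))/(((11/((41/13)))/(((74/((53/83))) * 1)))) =17375718/7579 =2292.61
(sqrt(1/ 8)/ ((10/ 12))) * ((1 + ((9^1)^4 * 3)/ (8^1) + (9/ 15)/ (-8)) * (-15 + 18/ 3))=-664551 * sqrt(2)/ 100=-9398.17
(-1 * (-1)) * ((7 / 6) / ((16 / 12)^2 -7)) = -21 / 94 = -0.22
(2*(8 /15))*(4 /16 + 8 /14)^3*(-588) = -12167 /35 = -347.63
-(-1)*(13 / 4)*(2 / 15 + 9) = 1781 / 60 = 29.68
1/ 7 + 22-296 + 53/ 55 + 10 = -101214/ 385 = -262.89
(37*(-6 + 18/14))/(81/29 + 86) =-35409/18025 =-1.96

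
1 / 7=0.14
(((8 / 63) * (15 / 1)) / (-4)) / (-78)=5 / 819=0.01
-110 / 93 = -1.18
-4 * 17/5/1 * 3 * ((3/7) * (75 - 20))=-6732/7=-961.71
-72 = -72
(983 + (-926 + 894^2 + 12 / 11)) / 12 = 2930745 / 44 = 66607.84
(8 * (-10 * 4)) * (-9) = 2880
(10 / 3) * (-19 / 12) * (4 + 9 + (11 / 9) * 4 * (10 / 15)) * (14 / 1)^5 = -11214974960 / 243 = -46152160.33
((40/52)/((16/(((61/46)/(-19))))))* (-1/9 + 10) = -27145/818064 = -0.03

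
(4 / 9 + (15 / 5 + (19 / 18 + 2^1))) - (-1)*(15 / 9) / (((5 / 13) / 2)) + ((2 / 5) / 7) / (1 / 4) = 15.40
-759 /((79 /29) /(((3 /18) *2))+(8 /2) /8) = -87.52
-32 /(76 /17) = -136 /19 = -7.16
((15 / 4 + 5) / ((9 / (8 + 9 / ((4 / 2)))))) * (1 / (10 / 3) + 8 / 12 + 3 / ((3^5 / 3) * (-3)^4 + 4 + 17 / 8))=266751275 / 22695984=11.75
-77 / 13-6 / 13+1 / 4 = -319 / 52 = -6.13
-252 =-252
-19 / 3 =-6.33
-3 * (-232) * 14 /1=9744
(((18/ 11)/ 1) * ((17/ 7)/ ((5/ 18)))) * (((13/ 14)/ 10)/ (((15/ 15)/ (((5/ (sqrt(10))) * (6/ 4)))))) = 53703 * sqrt(10)/ 53900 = 3.15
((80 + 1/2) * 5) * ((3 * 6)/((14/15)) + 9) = 11385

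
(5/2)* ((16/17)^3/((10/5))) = 5120/4913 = 1.04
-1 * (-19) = 19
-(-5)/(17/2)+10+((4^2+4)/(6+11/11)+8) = 2552/119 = 21.45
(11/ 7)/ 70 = 11/ 490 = 0.02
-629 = -629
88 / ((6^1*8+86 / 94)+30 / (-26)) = 26884 / 14591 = 1.84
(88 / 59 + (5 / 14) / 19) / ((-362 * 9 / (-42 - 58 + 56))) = 86911 / 4260921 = 0.02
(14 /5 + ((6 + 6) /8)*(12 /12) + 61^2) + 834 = 45593 /10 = 4559.30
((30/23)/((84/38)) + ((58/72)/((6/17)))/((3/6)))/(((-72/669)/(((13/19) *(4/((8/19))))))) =-259846067/834624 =-311.33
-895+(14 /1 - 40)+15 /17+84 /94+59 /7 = -910.80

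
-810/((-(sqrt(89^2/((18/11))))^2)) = 14580/87131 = 0.17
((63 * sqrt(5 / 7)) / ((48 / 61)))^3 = 214497045 * sqrt(35) / 4096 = 309809.97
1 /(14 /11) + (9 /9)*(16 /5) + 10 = 979 /70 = 13.99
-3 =-3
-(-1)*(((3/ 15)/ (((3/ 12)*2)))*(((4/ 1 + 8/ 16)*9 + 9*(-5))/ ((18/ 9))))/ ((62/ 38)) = -171/ 310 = -0.55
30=30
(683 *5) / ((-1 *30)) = -683 / 6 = -113.83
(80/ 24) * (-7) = -70/ 3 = -23.33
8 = 8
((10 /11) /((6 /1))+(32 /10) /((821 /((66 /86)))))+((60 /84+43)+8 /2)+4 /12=1965439978 /40774965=48.20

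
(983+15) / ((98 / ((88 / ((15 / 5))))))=43912 / 147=298.72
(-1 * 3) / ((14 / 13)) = -39 / 14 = -2.79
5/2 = 2.50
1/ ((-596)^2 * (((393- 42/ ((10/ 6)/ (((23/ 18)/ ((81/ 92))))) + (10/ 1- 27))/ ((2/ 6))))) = 0.00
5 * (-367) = -1835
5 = 5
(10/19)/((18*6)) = 0.00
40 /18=20 /9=2.22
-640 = -640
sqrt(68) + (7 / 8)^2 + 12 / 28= 535 / 448 + 2*sqrt(17)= 9.44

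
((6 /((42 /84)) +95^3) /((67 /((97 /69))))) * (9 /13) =249499617 /20033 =12454.43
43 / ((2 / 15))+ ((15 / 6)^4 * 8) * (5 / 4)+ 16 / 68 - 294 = 57033 / 136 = 419.36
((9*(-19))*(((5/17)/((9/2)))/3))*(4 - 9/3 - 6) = 950/51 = 18.63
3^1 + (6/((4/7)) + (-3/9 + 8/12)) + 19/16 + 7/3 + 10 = 1313/48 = 27.35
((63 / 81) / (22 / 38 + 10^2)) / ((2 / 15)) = 95 / 1638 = 0.06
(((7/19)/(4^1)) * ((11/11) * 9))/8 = 63/608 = 0.10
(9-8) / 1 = 1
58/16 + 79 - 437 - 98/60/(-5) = -354.05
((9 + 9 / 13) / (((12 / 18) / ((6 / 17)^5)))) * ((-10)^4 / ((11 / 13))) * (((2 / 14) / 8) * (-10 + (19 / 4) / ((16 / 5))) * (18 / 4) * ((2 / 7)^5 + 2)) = -338370514509375 / 262498902589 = -1289.04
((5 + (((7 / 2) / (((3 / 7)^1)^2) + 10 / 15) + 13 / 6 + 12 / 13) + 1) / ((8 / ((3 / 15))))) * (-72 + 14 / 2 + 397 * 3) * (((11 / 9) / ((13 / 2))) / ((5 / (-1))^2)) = 20876603 / 3422250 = 6.10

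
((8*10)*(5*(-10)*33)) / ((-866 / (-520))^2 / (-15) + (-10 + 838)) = -12168000000 / 76309501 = -159.46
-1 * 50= -50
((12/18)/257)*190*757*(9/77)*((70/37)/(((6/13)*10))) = 1869790/104599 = 17.88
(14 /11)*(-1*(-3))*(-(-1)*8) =336 /11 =30.55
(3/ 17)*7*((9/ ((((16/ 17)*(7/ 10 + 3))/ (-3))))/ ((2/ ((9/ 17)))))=-2.54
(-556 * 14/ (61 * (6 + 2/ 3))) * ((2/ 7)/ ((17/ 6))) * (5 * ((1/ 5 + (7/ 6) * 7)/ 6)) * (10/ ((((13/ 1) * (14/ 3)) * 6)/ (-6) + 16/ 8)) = 2.29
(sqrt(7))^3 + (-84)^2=7 * sqrt(7) + 7056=7074.52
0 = 0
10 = 10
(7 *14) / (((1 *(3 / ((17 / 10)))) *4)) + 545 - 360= 11933 / 60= 198.88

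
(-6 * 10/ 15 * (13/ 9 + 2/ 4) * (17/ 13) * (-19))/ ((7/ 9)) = 3230/ 13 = 248.46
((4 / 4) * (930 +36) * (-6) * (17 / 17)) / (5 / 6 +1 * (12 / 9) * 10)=-34776 / 85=-409.13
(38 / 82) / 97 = 19 / 3977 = 0.00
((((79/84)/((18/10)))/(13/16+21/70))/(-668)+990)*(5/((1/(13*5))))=903829535375/2809107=321749.77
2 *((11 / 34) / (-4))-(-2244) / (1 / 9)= 20195.84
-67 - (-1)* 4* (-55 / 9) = -823 / 9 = -91.44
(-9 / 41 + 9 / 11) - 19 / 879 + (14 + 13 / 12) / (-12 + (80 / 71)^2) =-71073488155 / 85774549872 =-0.83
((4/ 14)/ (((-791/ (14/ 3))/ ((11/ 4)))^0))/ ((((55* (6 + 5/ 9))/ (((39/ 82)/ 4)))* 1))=351/ 3725260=0.00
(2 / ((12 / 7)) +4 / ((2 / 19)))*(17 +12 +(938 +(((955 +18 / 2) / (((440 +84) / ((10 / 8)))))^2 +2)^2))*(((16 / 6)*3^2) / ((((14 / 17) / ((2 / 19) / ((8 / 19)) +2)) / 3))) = 8295762731734990665 / 1055487716864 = 7859648.77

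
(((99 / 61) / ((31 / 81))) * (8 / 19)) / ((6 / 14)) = 149688 / 35929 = 4.17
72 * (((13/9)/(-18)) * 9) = -52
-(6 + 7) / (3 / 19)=-247 / 3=-82.33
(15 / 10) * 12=18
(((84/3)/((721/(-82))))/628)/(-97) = 82/1568587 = 0.00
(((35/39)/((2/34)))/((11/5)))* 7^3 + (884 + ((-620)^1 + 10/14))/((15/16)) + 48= 40675259/15015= 2708.97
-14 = -14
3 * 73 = 219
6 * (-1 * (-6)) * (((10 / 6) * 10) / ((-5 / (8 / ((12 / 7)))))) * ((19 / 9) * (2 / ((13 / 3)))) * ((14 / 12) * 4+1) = -3091.97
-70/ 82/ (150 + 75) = -0.00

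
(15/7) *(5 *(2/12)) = 25/14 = 1.79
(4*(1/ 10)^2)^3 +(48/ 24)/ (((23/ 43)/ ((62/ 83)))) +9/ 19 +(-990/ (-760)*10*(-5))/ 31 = 40963858177/ 35137531250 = 1.17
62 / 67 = 0.93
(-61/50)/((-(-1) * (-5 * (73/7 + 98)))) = 427/189750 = 0.00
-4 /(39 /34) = -136 /39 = -3.49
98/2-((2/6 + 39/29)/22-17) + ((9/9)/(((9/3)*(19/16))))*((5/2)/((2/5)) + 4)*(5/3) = 3857653/54549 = 70.72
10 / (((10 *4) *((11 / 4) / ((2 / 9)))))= 2 / 99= 0.02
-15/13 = -1.15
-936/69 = -312/23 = -13.57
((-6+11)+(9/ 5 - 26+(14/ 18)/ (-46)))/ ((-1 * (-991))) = -39779/ 2051370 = -0.02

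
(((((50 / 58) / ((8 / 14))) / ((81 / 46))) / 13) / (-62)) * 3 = -0.00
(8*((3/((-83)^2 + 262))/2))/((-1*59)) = -12/421909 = -0.00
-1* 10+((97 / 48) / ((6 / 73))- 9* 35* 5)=-449399 / 288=-1560.41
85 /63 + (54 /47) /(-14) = 536 /423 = 1.27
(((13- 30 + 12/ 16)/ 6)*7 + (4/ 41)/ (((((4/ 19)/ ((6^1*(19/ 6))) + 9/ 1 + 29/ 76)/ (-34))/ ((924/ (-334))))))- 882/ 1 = -6753740763/ 7504312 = -899.98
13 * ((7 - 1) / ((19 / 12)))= 49.26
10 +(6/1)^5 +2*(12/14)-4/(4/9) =54451/7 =7778.71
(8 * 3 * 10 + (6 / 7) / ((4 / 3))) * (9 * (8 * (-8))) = -970272 / 7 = -138610.29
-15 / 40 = -3 / 8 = -0.38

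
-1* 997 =-997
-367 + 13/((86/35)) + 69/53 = -360.41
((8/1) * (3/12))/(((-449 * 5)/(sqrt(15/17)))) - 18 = -18 - 2 * sqrt(255)/38165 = -18.00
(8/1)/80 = 1/10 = 0.10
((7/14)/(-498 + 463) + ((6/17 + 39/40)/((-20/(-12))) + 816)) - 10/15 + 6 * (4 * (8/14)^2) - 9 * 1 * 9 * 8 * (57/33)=-1623611287/5497800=-295.32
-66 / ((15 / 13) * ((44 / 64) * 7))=-416 / 35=-11.89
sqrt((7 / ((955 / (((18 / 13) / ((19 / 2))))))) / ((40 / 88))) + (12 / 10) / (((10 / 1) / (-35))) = -21 / 5 + 6* sqrt(3632629) / 235885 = -4.15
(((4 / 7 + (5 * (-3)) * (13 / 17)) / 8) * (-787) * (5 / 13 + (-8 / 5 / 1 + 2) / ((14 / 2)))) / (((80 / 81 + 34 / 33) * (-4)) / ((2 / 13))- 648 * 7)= -0.10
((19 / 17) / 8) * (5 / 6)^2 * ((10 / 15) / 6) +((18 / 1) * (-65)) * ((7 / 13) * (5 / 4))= -34699925 / 44064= -787.49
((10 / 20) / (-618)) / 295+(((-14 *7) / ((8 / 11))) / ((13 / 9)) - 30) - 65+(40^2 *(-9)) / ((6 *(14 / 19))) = -57160429163 / 16590210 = -3445.43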